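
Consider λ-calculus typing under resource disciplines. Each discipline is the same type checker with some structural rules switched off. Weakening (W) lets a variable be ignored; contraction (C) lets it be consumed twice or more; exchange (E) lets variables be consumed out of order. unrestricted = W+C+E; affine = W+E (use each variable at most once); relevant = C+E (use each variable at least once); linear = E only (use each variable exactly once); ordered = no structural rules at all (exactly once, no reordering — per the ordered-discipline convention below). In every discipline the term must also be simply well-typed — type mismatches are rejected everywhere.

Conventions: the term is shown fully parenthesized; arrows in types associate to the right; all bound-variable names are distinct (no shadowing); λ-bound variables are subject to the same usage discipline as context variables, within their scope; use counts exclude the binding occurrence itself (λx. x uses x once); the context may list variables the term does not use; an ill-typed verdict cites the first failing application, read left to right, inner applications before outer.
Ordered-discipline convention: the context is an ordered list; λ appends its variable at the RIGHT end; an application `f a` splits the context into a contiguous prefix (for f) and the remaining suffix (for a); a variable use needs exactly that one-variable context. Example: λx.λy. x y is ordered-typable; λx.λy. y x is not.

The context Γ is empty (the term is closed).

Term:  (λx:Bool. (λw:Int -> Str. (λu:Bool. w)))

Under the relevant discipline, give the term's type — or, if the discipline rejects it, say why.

not well-typed under relevant — unused: x, u — weakening required
usage: x (bound): 0×; w (bound): 1×; u (bound): 0×
order of uses: w
typing: ✓ — Bool -> (Int -> Str) -> Bool -> Int -> Str
all disciplines: ordered ✗ | linear ✗ | affine ✓ | relevant ✗ | unrestricted ✓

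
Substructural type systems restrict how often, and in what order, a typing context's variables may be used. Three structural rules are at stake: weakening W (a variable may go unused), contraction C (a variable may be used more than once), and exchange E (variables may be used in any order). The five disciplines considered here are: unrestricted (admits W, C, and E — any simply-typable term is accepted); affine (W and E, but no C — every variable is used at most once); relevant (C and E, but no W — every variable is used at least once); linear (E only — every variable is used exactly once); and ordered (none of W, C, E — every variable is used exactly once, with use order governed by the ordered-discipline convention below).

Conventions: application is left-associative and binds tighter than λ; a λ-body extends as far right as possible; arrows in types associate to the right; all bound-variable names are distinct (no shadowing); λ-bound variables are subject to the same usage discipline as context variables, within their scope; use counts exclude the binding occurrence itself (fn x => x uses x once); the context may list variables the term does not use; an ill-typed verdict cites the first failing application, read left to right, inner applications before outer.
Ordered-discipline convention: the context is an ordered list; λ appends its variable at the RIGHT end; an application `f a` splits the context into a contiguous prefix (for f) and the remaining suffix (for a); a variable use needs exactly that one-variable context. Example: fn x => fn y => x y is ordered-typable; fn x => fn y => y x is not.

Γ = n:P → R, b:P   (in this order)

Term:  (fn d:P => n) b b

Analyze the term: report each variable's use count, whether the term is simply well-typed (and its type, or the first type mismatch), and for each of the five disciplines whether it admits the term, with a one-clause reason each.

use counts: n: 1, b: 2, d [bound]: 0
left-to-right use order: n, b, b
typing: well-typed at R
ordered ✗ (uses contraction: b ×2; d left unused)
linear ✗ (uses contraction: b ×2; d left unused)
affine ✗ (uses contraction: b ×2)
relevant ✗ (d left unused)
unrestricted ✓ (type-checks (R) and nothing is barred)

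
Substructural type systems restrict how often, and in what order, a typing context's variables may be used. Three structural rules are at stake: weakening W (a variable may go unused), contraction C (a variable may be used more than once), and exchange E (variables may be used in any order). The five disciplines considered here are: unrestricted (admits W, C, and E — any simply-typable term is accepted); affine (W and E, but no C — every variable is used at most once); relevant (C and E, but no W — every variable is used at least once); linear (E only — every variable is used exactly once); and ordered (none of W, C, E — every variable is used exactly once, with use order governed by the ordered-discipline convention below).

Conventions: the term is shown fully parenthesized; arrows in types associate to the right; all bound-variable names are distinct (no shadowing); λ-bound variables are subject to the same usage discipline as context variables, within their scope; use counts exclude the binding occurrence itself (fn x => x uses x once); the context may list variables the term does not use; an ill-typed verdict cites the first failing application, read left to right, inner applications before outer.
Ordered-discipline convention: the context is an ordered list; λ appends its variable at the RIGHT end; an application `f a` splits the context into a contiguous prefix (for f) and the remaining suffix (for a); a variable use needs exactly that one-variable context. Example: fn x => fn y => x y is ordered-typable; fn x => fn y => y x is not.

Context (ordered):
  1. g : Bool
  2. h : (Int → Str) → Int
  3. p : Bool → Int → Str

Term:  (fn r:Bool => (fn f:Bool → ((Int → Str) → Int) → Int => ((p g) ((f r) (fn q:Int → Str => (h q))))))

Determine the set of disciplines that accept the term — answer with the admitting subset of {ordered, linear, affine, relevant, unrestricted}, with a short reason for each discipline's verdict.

admitted in: linear, affine, relevant, unrestricted
variable uses: g: 1×, h: 1×, p: 1×, r (λ-bound): 1×, f (λ-bound): 1×, q (λ-bound): 1×
left-to-right use order: p, g, f, r, h, q
typing: well-typed at Bool → (Bool → ((Int → Str) → Int) → Int) → Str
ordered: ✗, no contiguous prefix/suffix split fits p, g, f, r, h, q
linear: ✓, single use per variable (g, h, p, r, f, q)
affine: ✓, none of g, h, p, r, f, q used more than once
relevant: ✓, at least one use each (g, h, p, r, f, q)
unrestricted: ✓, well-typed at Bool → (Bool → ((Int → Str) → Int) → Int) → Str; no restrictions here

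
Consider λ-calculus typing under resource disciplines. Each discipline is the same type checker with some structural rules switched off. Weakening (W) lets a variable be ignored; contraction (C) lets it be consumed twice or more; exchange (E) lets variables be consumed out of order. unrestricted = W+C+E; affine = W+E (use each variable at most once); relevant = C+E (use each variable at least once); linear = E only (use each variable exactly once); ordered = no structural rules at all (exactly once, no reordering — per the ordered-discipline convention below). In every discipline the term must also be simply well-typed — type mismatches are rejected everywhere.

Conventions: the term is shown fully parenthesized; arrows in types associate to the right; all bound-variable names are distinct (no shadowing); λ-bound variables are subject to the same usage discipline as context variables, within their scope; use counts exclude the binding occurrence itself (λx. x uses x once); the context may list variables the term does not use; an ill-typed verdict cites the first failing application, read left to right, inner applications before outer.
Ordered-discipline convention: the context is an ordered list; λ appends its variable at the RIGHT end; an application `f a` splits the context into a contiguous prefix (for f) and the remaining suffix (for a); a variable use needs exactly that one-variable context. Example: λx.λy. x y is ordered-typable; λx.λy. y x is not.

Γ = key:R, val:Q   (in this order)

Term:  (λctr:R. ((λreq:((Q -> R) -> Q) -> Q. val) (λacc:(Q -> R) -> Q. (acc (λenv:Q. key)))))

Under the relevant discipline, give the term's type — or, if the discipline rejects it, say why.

not well-typed under relevant — needs weakening: ctr, req, env unused
use counts: key: 1; val: 1; ctr [bound]: 0; req [bound]: 0; acc [bound]: 1; env [bound]: 0
uses in reading order: val, acc, key
typing: well-typed at R -> Q
across the five disciplines: ordered ✗ · linear ✗ · affine ✓ · relevant ✗ · unrestricted ✓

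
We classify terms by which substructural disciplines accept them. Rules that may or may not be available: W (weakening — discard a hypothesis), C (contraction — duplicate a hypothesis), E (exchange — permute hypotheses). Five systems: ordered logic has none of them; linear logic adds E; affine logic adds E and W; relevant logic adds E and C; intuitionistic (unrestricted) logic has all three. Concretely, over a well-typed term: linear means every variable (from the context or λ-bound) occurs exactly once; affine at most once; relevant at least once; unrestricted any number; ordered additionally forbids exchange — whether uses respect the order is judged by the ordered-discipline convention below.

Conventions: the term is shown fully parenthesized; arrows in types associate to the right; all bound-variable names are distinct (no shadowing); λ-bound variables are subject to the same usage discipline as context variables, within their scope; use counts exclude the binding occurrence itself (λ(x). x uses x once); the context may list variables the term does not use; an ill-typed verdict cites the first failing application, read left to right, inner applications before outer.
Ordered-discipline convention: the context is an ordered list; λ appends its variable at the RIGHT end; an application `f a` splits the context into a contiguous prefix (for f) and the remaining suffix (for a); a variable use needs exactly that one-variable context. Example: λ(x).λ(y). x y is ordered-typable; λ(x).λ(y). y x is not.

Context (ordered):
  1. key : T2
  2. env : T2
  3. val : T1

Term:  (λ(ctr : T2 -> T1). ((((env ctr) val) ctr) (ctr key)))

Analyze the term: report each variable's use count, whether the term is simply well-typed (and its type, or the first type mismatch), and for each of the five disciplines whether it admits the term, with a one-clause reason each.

variable uses: key: 1, env: 1, val: 1, ctr (bound): 3
uses in reading order: env, ctr, val, ctr, ctr, key
typing: ill-typed: non-function type T2 applied to an argument
ordered ✗ (fails simple typing)
linear ✗ (a type mismatch blocks all five)
affine ✗ (the type mismatch rejects it)
relevant ✗ (not simply typable)
unrestricted ✗ (fails simple typing)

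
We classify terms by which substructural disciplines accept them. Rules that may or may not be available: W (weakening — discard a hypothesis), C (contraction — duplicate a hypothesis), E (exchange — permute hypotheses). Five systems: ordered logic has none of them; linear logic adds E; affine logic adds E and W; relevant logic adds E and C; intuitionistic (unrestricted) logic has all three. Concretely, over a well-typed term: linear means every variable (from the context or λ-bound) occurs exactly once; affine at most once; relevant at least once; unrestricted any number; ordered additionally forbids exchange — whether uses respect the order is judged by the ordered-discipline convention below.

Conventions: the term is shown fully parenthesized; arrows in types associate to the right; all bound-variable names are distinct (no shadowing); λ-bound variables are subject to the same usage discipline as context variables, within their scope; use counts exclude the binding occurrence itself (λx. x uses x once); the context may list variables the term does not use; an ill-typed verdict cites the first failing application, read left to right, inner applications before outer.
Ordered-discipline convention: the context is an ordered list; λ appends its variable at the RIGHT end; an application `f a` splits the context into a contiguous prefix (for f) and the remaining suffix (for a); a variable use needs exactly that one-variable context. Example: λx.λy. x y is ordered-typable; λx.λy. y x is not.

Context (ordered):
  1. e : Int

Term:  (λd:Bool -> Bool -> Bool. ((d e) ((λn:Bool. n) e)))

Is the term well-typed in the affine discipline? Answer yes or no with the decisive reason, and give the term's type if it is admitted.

no — the type mismatch rejects it
use counts: e=2; d (bound)=1; n (bound)=1
uses in reading order: d, e, n, e
typing: ill-typed: an application expects Bool but receives Int
all disciplines: ordered ✗ · linear ✗ · affine ✗ · relevant ✗ · unrestricted ✗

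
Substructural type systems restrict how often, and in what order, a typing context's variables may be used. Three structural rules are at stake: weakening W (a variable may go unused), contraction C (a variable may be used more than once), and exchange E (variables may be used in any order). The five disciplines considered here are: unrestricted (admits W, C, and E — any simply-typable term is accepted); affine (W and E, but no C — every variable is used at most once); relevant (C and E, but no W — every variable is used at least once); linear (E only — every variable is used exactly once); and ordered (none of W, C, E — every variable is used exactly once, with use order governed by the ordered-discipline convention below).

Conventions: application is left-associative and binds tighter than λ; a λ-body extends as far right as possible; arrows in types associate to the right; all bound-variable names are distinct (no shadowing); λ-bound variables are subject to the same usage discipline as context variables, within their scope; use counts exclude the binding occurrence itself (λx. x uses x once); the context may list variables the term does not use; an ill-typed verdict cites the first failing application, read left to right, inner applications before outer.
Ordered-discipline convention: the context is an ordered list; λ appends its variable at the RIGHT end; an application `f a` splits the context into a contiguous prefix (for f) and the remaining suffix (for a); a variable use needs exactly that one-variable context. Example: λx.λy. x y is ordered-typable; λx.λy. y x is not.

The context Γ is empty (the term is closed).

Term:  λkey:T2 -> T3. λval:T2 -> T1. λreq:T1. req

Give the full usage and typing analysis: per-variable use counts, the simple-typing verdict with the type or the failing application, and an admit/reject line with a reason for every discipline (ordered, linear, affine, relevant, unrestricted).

counts: key (λ-bound): 0; val (λ-bound): 0; req (λ-bound): 1
left-to-right use order: req
typing: well-typed at (T2 -> T3) -> (T2 -> T1) -> T1 -> T1
ordered: ✗ — key, val left unused
linear: ✗ — key, val left unused
affine: ✓ — none of key, val, req used more than once
relevant: ✗ — key, val left unused
unrestricted: ✓ — well-typed at (T2 -> T3) -> (T2 -> T1) -> T1 -> T1; no restrictions here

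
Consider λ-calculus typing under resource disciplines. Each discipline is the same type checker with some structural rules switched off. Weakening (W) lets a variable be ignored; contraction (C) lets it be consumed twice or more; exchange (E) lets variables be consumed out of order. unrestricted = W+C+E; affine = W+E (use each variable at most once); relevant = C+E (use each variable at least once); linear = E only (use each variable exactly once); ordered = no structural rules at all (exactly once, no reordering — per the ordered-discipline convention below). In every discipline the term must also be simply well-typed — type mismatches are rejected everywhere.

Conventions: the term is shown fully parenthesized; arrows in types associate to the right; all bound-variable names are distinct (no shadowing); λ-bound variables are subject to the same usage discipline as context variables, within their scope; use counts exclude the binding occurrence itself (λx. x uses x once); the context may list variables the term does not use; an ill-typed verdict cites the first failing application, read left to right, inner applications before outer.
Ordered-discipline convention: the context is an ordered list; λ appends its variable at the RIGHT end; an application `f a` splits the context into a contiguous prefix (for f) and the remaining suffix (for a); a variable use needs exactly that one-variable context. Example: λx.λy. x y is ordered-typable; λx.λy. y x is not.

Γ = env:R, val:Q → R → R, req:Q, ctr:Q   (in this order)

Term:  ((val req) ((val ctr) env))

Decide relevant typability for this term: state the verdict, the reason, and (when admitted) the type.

yes — env, val, req, ctr: all used, weakening unneeded; term : R
counts: env: 1×, val: 2×, req: 1×, ctr: 1×
order of uses: val, req, val, ctr, env
typing: well-typed — term : R
all disciplines: ordered ✗; linear ✗; affine ✗; relevant ✓; unrestricted ✓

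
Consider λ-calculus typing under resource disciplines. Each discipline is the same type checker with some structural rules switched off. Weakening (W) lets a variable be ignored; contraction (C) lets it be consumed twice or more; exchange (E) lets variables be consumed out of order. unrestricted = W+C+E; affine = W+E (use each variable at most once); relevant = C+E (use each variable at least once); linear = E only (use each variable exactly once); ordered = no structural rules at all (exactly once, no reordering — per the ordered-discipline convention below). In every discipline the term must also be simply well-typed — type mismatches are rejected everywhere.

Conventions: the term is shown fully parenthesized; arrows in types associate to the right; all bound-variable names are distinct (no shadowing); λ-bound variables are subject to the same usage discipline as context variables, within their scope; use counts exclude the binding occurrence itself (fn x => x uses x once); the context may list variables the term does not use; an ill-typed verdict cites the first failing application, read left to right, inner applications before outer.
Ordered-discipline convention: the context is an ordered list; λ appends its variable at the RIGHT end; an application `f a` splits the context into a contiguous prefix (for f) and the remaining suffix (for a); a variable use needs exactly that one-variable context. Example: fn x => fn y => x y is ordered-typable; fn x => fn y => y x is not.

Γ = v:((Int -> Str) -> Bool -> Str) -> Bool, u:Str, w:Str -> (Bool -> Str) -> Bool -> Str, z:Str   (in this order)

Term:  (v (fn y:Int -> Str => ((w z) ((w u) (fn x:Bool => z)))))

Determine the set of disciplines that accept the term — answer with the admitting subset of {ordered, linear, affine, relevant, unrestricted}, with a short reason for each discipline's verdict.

admitted by: unrestricted
variable uses: v: 1; u: 1; w: 2; z: 2; y (bound): 0; x (bound): 0
use order (left to right): v, w, z, w, u, z
typing: ✓ — Bool
ordered: ✗ — needs contraction — w ×2, z ×2; unused: y, x — weakening required
linear: ✗ — needs contraction — w ×2, z ×2; unused: y, x — weakening required
affine: ✗ — needs contraction — w ×2, z ×2
relevant: ✗ — unused: y, x — weakening required
unrestricted: ✓ — type-checks (Bool) and nothing is barred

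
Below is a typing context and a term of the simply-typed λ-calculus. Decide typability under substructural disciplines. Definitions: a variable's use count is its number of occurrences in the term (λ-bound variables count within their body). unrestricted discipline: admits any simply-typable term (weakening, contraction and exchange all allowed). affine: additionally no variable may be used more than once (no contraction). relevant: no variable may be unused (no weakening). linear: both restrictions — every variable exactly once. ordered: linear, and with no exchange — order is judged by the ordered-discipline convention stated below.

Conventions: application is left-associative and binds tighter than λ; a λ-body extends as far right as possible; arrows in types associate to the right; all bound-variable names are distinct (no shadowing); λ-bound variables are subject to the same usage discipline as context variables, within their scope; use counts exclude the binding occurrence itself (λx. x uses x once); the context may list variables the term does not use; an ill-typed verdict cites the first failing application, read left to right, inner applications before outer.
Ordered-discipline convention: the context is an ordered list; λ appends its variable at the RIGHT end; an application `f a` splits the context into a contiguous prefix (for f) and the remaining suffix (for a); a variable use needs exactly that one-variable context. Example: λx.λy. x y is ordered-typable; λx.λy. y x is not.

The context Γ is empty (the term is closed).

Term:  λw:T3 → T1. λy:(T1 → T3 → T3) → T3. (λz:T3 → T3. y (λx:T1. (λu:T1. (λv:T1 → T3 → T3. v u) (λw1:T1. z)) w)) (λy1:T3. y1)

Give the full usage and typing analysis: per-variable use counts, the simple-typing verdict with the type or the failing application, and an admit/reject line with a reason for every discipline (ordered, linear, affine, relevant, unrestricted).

counts: w (bound) ×1, y (bound) ×1, z (bound) ×1, x (bound) ×0, u (bound) ×1, v (bound) ×1, w1 (bound) ×0, y1 (bound) ×1
uses in reading order: y, v, u, z, w, y1
typing: ill-typed: an argument T3 → T1 mismatches the expected T1
ordered: ✗, a type mismatch blocks all five
linear: ✗, the type mismatch rejects it
affine: ✗, not simply typable
relevant: ✗, fails simple typing
unrestricted: ✗, a type mismatch blocks all five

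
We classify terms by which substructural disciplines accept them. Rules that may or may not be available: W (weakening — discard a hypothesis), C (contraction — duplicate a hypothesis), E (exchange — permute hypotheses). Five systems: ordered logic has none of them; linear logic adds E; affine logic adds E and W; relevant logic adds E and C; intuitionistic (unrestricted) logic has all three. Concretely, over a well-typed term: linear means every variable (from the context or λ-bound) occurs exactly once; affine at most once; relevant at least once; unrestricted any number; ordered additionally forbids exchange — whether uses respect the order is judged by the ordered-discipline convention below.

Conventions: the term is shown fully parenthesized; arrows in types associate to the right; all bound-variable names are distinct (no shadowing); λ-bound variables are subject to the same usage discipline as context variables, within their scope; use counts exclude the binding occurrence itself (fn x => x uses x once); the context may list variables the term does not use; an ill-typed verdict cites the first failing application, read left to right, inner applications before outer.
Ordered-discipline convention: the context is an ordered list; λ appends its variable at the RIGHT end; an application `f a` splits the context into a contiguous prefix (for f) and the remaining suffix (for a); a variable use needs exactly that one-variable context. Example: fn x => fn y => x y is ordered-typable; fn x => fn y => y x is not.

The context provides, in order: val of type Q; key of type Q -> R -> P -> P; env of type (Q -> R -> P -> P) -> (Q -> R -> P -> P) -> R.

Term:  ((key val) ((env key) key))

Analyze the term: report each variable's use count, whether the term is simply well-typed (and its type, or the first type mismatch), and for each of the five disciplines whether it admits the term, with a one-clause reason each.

counts: val ×1, key ×3, env ×1
order of uses: key, val, env, key, key
typing: well-typed — term : P -> P
ordered: ✗ — needs contraction — key ×3
linear: ✗ — needs contraction — key ×3
affine: ✗ — needs contraction — key ×3
relevant: ✓ — none of val, key, env goes unused
unrestricted: ✓ — well-typed at P -> P; no restrictions here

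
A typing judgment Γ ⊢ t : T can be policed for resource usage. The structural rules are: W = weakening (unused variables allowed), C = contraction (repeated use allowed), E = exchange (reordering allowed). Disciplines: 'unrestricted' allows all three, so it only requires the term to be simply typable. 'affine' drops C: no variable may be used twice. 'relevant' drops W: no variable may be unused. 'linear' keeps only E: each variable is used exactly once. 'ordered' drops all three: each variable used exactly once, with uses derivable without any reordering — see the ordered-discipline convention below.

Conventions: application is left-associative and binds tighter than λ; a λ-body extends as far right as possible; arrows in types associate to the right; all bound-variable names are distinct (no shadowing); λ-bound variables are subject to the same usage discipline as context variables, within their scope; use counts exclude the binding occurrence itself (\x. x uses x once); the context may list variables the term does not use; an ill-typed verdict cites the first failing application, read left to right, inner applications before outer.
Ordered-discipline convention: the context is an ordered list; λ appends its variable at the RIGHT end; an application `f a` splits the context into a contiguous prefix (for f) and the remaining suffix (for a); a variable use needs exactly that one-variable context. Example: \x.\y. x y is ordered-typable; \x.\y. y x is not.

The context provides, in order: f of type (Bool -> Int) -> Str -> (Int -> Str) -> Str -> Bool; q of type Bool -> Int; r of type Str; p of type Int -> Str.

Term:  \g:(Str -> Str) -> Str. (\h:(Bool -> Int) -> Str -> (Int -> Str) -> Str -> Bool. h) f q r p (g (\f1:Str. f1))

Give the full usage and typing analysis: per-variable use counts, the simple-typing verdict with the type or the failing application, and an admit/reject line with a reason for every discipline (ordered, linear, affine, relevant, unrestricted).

counts: f: 1×; q: 1×; r: 1×; p: 1×; g (λ-bound): 1×; h (λ-bound): 1×; f1 (λ-bound): 1×
use order (left to right): h, f, q, r, p, g, f1
typing: well-typed at ((Str -> Str) -> Str) -> Bool
ordered: ✓ — f, q, r, p, g, h, f1: once each, no exchange needed
linear: ✓ — each of f, q, r, p, g, h, f1 used exactly once
affine: ✓ — at most one use each (f, q, r, p, g, h, f1)
relevant: ✓ — none of f, q, r, p, g, h, f1 goes unused
unrestricted: ✓ — type-checks (((Str -> Str) -> Str) -> Bool) and nothing is barred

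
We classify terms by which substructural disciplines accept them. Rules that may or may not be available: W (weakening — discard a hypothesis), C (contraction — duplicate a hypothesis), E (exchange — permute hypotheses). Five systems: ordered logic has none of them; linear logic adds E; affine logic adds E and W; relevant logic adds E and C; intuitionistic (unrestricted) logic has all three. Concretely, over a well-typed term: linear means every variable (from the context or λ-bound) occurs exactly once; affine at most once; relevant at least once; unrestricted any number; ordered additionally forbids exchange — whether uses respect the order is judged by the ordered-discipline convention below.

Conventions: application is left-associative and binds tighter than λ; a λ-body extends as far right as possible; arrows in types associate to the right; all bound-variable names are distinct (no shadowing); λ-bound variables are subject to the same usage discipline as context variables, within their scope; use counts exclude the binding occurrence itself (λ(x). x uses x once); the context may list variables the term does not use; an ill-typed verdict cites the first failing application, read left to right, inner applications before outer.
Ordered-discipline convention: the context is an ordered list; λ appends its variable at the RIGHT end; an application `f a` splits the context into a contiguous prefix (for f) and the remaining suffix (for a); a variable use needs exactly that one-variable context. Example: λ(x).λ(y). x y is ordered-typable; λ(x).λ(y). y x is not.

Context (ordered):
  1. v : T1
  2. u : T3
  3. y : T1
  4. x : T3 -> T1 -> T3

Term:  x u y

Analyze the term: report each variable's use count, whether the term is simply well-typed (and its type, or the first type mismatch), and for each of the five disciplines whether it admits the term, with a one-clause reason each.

use counts: v: 0×; u: 1×; y: 1×; x: 1×
left-to-right use order: x, u, y
typing: the term checks, with type T3
ordered: ✗, v never used (weakening)
linear: ✗, v never used (weakening)
affine: ✓, v, u, y, x: no repeats, contraction unneeded
relevant: ✗, v never used (weakening)
unrestricted: ✓, type-checks (T3) and nothing is barred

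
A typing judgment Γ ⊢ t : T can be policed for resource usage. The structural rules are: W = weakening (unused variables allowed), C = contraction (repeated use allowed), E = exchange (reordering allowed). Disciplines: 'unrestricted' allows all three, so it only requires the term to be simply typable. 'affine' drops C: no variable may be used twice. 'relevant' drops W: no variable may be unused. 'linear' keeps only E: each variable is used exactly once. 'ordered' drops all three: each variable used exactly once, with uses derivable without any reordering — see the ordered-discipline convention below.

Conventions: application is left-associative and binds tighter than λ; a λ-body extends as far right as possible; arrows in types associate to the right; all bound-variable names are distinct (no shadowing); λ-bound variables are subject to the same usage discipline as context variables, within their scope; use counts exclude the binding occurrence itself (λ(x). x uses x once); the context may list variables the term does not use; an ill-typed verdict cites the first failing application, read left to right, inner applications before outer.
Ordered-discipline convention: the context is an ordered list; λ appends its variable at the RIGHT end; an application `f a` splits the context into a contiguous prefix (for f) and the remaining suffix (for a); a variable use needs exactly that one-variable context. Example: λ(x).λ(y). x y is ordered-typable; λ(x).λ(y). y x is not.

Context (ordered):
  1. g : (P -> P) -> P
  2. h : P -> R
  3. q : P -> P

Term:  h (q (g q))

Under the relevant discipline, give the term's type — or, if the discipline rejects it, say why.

term : R
use counts: g: 1; h: 1; q: 2
order of uses: h, q, g, q
typing: well-typed at R
across the five disciplines: ordered ✗ | linear ✗ | affine ✗ | relevant ✓ | unrestricted ✓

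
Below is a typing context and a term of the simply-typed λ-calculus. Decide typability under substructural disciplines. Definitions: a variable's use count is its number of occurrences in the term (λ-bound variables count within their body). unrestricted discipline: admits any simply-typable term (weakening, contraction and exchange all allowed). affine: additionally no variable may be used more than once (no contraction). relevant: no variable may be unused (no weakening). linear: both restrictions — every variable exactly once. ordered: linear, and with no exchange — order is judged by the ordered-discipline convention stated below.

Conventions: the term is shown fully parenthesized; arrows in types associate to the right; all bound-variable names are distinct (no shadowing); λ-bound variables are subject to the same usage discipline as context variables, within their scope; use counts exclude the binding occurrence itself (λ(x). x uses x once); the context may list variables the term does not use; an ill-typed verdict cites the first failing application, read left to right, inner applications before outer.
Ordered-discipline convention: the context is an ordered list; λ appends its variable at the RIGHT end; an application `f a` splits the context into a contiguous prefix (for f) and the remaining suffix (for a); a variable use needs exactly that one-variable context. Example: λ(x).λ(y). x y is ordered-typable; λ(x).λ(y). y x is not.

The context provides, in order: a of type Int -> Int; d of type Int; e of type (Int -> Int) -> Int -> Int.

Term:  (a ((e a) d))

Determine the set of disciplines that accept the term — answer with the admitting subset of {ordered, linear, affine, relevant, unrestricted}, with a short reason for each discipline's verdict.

admitting disciplines: relevant, unrestricted
counts: a ×2, d ×1, e ×1
use order (left to right): a, e, a, d
typing: well-typed at Int
ordered: ✗, repeated use of a ×2
linear: ✗, repeated use of a ×2
affine: ✗, repeated use of a ×2
relevant: ✓, a, d, e: all used, weakening unneeded
unrestricted: ✓, typability at Int is all that's needed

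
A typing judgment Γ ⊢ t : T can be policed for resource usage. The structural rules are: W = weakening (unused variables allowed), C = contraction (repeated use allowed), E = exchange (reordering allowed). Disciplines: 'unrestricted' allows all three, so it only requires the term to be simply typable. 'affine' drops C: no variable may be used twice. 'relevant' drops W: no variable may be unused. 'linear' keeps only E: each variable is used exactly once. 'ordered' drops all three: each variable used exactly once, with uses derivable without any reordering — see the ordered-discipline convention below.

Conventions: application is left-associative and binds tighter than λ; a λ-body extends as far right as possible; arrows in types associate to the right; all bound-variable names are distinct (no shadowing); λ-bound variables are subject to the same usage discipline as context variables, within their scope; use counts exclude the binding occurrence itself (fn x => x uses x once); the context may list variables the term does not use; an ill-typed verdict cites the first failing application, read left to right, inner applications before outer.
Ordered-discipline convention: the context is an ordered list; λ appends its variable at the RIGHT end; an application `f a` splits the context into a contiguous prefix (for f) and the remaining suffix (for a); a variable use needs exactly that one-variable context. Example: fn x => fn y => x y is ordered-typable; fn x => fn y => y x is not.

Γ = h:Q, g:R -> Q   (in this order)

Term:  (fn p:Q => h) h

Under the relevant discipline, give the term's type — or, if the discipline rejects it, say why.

not well-typed under relevant — unused: g, p — weakening required
counts: h: 2; g: 0; p (bound): 0
use order (left to right): h, h
typing: the term checks, with type Q
all disciplines: ordered ✗ | linear ✗ | affine ✗ | relevant ✗ | unrestricted ✓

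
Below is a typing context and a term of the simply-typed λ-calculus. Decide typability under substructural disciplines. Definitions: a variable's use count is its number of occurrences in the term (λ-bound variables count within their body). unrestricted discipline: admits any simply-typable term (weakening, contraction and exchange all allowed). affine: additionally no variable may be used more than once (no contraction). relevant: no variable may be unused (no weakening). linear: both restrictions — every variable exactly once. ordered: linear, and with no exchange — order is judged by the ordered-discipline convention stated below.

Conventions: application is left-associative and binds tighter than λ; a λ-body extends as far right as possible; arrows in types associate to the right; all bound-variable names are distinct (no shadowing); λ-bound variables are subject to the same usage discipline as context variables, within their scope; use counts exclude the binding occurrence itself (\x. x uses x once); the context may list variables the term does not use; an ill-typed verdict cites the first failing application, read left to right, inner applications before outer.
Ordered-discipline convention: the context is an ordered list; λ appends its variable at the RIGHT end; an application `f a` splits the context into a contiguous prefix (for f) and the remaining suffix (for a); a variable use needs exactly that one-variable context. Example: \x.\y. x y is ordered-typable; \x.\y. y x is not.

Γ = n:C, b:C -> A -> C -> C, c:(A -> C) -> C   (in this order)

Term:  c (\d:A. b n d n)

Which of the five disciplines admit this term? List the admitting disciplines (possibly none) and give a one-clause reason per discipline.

admitting disciplines: relevant, unrestricted
usage: n ×2; b ×1; c ×1; d (λ-bound) ×1
use order (left to right): c, b, n, d, n
typing: the term checks, with type C
ordered: ✗, n ×2 used more than once (contraction)
linear: ✗, n ×2 used more than once (contraction)
affine: ✗, n ×2 used more than once (contraction)
relevant: ✓, none of n, b, c, d goes unused
unrestricted: ✓, typability at C is all that's needed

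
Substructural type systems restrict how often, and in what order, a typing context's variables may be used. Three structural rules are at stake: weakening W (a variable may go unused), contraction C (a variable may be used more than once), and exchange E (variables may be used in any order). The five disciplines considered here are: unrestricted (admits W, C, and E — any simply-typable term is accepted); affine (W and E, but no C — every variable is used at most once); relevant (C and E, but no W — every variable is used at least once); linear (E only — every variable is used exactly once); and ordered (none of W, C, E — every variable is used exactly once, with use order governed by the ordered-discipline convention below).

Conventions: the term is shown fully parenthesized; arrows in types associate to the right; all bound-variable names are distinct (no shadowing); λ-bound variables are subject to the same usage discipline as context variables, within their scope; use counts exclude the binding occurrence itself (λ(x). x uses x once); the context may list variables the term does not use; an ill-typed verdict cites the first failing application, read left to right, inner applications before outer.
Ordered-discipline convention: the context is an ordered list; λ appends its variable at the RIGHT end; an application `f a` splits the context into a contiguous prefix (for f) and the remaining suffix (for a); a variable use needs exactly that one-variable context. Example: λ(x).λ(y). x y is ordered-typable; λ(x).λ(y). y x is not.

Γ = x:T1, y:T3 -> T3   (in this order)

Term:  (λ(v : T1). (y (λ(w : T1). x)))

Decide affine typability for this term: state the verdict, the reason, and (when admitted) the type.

no — fails simple typing
variable uses: x ×1, y ×1, v [bound] ×0, w [bound] ×0
order of uses: y, x
typing: ill-typed: an application expects T3 but receives T1 -> T1
per-discipline verdicts: ordered ✗, linear ✗, affine ✗, relevant ✗, unrestricted ✗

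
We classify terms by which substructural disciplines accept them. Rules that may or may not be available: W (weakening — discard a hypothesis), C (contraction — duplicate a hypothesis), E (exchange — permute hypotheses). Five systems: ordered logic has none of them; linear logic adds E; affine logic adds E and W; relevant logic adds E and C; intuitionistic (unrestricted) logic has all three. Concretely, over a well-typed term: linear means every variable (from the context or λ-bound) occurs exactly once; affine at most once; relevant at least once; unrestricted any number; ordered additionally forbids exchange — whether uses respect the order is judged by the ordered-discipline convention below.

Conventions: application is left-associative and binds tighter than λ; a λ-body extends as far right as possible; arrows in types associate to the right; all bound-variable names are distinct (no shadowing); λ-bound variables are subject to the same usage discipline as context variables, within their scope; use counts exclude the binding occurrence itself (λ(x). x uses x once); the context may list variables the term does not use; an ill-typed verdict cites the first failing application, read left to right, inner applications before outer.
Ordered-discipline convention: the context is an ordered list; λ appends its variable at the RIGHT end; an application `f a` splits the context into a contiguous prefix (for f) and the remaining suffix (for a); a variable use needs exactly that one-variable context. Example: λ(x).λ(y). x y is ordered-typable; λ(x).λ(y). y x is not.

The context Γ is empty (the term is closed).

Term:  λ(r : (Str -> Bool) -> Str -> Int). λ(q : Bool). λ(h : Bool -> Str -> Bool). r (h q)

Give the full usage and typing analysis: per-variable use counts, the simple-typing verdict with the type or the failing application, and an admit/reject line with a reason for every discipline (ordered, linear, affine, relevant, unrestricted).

usage: r (λ-bound): 1×, q (λ-bound): 1×, h (λ-bound): 1×
left-to-right use order: r, h, q
typing: well-typed at ((Str -> Bool) -> Str -> Int) -> Bool -> (Bool -> Str -> Bool) -> Str -> Int
ordered: ✗ — use order r, h, q needs exchange
linear: ✓ — exactly-once usage across r, q, h
affine: ✓ — at most one use each (r, q, h)
relevant: ✓ — r, q, h: all used, weakening unneeded
unrestricted: ✓ — typability at ((Str -> Bool) -> Str -> Int) -> Bool -> (Bool -> Str -> Bool) -> Str -> Int is all that's needed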